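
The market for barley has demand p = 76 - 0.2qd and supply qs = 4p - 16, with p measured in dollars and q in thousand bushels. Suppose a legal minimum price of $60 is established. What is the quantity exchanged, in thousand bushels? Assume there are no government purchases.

Rearranging demand gives qd = 380 - 5p. Without the control the market clears where 380 - 5p = 4p - 16, i.e. p* = 44 and q* = 160.
The floor of 60 is above the equilibrium price 44, so it binds.
At p = 60: qd = 380 - 5·60 = 80 and qs = 4·60 - 16 = 224.
The quantity actually transacted is the short side, demand: 80.

80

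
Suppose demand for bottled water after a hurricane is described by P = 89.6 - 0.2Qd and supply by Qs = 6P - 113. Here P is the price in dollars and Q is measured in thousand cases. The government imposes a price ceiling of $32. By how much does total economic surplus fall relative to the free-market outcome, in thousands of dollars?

Rearranging demand gives Qd = 448 - 5P. Setting quantity demanded equal to quantity supplied, 448 - 5P = 6P - 113, gives P* = 51 and Q* = 193.
The ceiling of 32 is below the equilibrium price 51, so it binds.
At P = 32: Qd = 448 - 5·32 = 288 and Qs = 6·32 - 113 = 79.
Quantity traded falls to 79. At Q = 79 the demand price is (448 - 79)/5 = 73.8 and the supply price is (113 + 79)/6 = 32.
Deadweight loss = ½ · (73.8 - 32) · (193 - 79) = ½ · 41.8 · 114 = 2382.6.

2382.6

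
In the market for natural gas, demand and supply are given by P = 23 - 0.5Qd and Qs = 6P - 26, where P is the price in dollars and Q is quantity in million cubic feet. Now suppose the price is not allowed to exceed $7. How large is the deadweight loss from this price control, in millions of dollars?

48

Rearranging demand gives Qd = 46 - 2P. Setting quantity demanded equal to quantity supplied, 46 - 2P = 6P - 26, gives P* = 9 and Q* = 28.
The ceiling of 7 is below the equilibrium price 9, so it binds.
At P = 7: Qd = 46 - 2·7 = 32 and Qs = 6·7 - 26 = 16.
Quantity traded falls to 16. At Q = 16 the demand price is (46 - 16)/2 = 15 and the supply price is (26 + 16)/6 = 7.
Deadweight loss = ½ · (15 - 7) · (28 - 16) = ½ · 8 · 12 = 48.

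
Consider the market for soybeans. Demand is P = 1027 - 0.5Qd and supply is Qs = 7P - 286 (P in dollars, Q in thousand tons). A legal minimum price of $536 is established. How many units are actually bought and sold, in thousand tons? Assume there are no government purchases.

Rearranging demand gives Qd = 2054 - 2P. In a free market, 2054 - 2P = 7P - 286 gives the equilibrium P* = 260, Q* = 1534.
Because the floor (536) lies above the market-clearing price, it is binding.
At P = 536: Qd = 2054 - 2·536 = 982 and Qs = 7·536 - 286 = 3466.
The quantity actually transacted is the short side, demand: 982.

982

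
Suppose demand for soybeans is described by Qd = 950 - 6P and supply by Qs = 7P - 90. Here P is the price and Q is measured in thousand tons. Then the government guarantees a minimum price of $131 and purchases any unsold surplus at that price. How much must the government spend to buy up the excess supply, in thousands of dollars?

Equilibrium: 950 - 6P = 7P - 90, so 1040 = 13P and P* = 80, Q* = 470.
The floor of 131 is above the equilibrium price 80, so it binds.
At P = 131: Qd = 950 - 6·131 = 164 and Qs = 7·131 - 90 = 827.
Surplus = Qs - Qd = 663.
Government expenditure = surplus × support price = 663 × 131 = 86853.

86853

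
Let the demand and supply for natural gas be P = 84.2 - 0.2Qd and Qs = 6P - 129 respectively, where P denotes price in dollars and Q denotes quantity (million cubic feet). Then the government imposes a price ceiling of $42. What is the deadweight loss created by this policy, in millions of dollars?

422.4

Rearranging demand gives Qd = 421 - 5P. Without the control the market clears where 421 - 5P = 6P - 129, i.e. P* = 50 and Q* = 171.
Because the ceiling (42) lies below the market-clearing price, it is binding.
At P = 42: Qd = 421 - 5·42 = 211 and Qs = 6·42 - 129 = 123.
Quantity traded falls to 123. At Q = 123 the demand price is (421 - 123)/5 = 59.6 and the supply price is (129 + 123)/6 = 42.
Deadweight loss = ½ · (59.6 - 42) · (171 - 123) = ½ · 17.6 · 48 = 422.4.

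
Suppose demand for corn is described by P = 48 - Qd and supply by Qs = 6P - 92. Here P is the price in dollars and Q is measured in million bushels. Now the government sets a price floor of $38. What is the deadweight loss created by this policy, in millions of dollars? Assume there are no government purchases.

189

Rearranging demand gives Qd = 48 - P. Equilibrium: 48 - P = 6P - 92, so 140 = 7P and P* = 20, Q* = 28.
Since 38 > 20, the floor is binding.
At P = 38: Qd = 48 - 38 = 10 and Qs = 6·38 - 92 = 136.
Quantity traded falls to 10. At Q = 10 the demand price is 48 - 10 = 38 and the supply price is (92 + 10)/6 = 17.
Deadweight loss = ½ · (38 - 17) · (28 - 10) = ½ · 21 · 18 = 189.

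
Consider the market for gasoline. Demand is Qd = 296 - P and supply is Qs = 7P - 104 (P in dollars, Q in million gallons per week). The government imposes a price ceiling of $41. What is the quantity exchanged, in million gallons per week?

Setting quantity demanded equal to quantity supplied, 296 - P = 7P - 104, gives P* = 50 and Q* = 246.
Because the ceiling (41) lies below the market-clearing price, it is binding.
At P = 41: Qd = 296 - 41 = 255 and Qs = 7·41 - 104 = 183.
The quantity actually transacted is the short side, supply: 183.

183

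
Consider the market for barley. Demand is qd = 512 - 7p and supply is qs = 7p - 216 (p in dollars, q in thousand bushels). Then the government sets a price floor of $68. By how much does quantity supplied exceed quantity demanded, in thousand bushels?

224

Equilibrium: 512 - 7p = 7p - 216, so 728 = 14p and p* = 52, q* = 148.
Because the floor (68) lies above the market-clearing price, it is binding.
At p = 68: qd = 512 - 7·68 = 36 and qs = 7·68 - 216 = 260.
Surplus = qs - qd = 260 - 36 = 224.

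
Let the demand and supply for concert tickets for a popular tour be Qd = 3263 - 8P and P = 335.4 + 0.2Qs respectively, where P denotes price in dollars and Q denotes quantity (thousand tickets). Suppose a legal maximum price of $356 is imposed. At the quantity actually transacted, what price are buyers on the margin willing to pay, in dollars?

Rearranging supply gives Qs = 5P - 1677. Setting quantity demanded equal to quantity supplied, 3263 - 8P = 5P - 1677, gives P* = 380 and Q* = 223.
Because the ceiling (356) lies below the market-clearing price, it is binding.
At P = 356: Qd = 3263 - 8·356 = 415 and Qs = 5·356 - 1677 = 103.
Only 103 units reach the market. On the demand curve, the marginal buyer's willingness to pay at Q = 103 is (3263 - 103)/8 = 395.

395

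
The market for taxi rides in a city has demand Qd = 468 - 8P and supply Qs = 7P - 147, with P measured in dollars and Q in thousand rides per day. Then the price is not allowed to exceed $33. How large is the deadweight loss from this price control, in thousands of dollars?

Without the control the market clears where 468 - 8P = 7P - 147, i.e. P* = 41 and Q* = 140.
Since 33 < 41, the ceiling is binding.
At P = 33: Qd = 468 - 8·33 = 204 and Qs = 7·33 - 147 = 84.
Quantity traded falls to 84. At Q = 84 the demand price is (468 - 84)/8 = 48 and the supply price is (147 + 84)/7 = 33.
Deadweight loss = ½ · (48 - 33) · (140 - 84) = ½ · 15 · 56 = 420.

420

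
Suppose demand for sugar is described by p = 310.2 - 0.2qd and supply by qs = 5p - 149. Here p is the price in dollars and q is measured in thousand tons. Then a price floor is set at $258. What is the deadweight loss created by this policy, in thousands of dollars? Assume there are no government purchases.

Rearranging demand gives qd = 1551 - 5p. Equilibrium: 1551 - 5p = 5p - 149, so 1700 = 10p and p* = 170, q* = 701.
The floor of 258 is above the equilibrium price 170, so it binds.
At p = 258: qd = 1551 - 5·258 = 261 and qs = 5·258 - 149 = 1141.
Quantity traded falls to 261. At q = 261 the demand price is (1551 - 261)/5 = 258 and the supply price is (149 + 261)/5 = 82.
Deadweight loss = ½ · (258 - 82) · (701 - 261) = ½ · 176 · 440 = 38720.

38720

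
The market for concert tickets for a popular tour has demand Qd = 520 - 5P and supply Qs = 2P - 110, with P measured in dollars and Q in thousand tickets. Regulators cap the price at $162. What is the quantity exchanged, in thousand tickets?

Setting quantity demanded equal to quantity supplied, 520 - 5P = 2P - 110, gives P* = 90 and Q* = 70.
Since 162 is above P* = 90, the ceiling does not bind and the free-market outcome prevails.

70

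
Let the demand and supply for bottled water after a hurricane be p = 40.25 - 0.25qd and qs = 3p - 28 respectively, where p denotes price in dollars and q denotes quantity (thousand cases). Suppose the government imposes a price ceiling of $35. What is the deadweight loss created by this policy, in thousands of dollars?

0

Rearranging demand gives qd = 161 - 4p. Without the control the market clears where 161 - 4p = 3p - 28, i.e. p* = 27 and q* = 53.
Since 35 is above p* = 27, the ceiling does not bind and the free-market outcome prevails.
Since the control does not bind, no trades are prevented and deadweight loss is zero.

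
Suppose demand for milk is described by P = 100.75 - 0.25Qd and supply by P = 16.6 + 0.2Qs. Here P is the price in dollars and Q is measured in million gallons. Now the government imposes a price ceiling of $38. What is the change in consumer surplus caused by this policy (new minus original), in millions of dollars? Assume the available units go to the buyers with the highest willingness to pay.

Rearranging demand gives Qd = 403 - 4P; rearranging supply gives Qs = 5P - 83. Setting quantity demanded equal to quantity supplied, 403 - 4P = 5P - 83, gives P* = 54 and Q* = 187.
Since 38 < 54, the ceiling is binding.
At P = 38: Qd = 403 - 4·38 = 251 and Qs = 5·38 - 83 = 107.
Consumer surplus without the control is ½ · (100.75 - 54) · 187 = 4371.125.
With the ceiling, 107 units are sold at 38 (assume they go to the highest-value buyers). The demand price at Q = 107 is 74, so CS = ½ · [(100.75 - 38) + (74 - 38)] · 107 = 5283.125.
Change in consumer surplus = 5283.125 - 4371.125 = 912.

912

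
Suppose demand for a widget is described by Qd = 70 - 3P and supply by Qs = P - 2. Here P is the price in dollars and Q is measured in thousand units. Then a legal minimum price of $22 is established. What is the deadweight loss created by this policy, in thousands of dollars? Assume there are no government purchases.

96

Setting quantity demanded equal to quantity supplied, 70 - 3P = P - 2, gives P* = 18 and Q* = 16.
Because the floor (22) lies above the market-clearing price, it is binding.
At P = 22: Qd = 70 - 3·22 = 4 and Qs = 22 - 2 = 20.
Quantity traded falls to 4. At Q = 4 the demand price is (70 - 4)/3 = 22 and the supply price is 2 + 4 = 6.
Deadweight loss = ½ · (22 - 6) · (16 - 4) = ½ · 16 · 12 = 96.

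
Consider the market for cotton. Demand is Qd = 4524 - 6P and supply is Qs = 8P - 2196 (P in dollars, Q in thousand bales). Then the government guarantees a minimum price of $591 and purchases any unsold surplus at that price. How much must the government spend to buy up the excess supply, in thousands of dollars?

Setting quantity demanded equal to quantity supplied, 4524 - 6P = 8P - 2196, gives P* = 480 and Q* = 1644.
Since 591 > 480, the floor is binding.
At P = 591: Qd = 4524 - 6·591 = 978 and Qs = 8·591 - 2196 = 2532.
Surplus = Qs - Qd = 1554.
Government expenditure = surplus × support price = 1554 × 591 = 918414.

918414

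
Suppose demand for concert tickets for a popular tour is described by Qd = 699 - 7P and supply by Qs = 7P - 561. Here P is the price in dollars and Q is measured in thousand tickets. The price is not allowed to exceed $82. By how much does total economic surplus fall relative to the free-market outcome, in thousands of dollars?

448

Equilibrium: 699 - 7P = 7P - 561, so 1260 = 14P and P* = 90, Q* = 69.
Since 82 < 90, the ceiling is binding.
At P = 82: Qd = 699 - 7·82 = 125 and Qs = 7·82 - 561 = 13.
Quantity traded falls to 13. At Q = 13 the demand price is (699 - 13)/7 = 98 and the supply price is (561 + 13)/7 = 82.
Deadweight loss = ½ · (98 - 82) · (69 - 13) = ½ · 16 · 56 = 448.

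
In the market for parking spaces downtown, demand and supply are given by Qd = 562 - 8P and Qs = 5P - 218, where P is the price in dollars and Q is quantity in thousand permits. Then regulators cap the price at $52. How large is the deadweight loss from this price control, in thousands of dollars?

In a free market, 562 - 8P = 5P - 218 gives the equilibrium P* = 60, Q* = 82.
Since 52 < 60, the ceiling is binding.
At P = 52: Qd = 562 - 8·52 = 146 and Qs = 5·52 - 218 = 42.
Quantity traded falls to 42. At Q = 42 the demand price is (562 - 42)/8 = 65 and the supply price is (218 + 42)/5 = 52.
Deadweight loss = ½ · (65 - 52) · (82 - 42) = ½ · 13 · 40 = 260.

260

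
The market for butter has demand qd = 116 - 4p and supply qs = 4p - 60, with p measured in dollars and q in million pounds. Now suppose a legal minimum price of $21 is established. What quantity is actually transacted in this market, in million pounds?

28

In a free market, 116 - 4p = 4p - 60 gives the equilibrium p* = 22, q* = 28.
Since 21 is below p* = 22, the floor does not bind and the free-market outcome prevails.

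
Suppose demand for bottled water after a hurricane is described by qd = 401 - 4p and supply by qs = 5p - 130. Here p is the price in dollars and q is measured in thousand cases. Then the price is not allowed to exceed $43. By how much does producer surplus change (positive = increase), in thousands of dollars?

Without the control the market clears where 401 - 4p = 5p - 130, i.e. p* = 59 and q* = 165.
Since 43 < 59, the ceiling is binding.
At p = 43: qd = 401 - 4·43 = 229 and qs = 5·43 - 130 = 85.
Producer surplus without the control is ½ · (59 - 26) · 165 = 2722.5.
With the ceiling, producers sell 85 units at 43, so PS = ½ · (43 - 26) · 85 = 722.5.
Change in producer surplus = 722.5 - 2722.5 = -2000.

-2000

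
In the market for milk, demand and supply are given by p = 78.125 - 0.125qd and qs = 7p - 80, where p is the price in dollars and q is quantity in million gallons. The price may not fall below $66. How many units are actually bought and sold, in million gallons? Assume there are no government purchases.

97

Rearranging demand gives qd = 625 - 8p. In a free market, 625 - 8p = 7p - 80 gives the equilibrium p* = 47, q* = 249.
Because the floor (66) lies above the market-clearing price, it is binding.
At p = 66: qd = 625 - 8·66 = 97 and qs = 7·66 - 80 = 382.
The quantity actually transacted is the short side, demand: 97.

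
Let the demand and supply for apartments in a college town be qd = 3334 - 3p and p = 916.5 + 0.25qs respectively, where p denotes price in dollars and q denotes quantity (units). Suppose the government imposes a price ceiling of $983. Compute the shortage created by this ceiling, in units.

119

Rearranging supply gives qs = 4p - 3666. Without the control the market clears where 3334 - 3p = 4p - 3666, i.e. p* = 1000 and q* = 334.
Since 983 < 1000, the ceiling is binding.
At p = 983: qd = 3334 - 3·983 = 385 and qs = 4·983 - 3666 = 266.
Shortage = qd - qs = 385 - 266 = 119.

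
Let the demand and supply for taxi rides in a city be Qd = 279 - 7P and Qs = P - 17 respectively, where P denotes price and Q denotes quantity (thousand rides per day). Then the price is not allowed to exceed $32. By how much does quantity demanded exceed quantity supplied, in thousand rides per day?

Setting quantity demanded equal to quantity supplied, 279 - 7P = P - 17, gives P* = 37 and Q* = 20.
Since 32 < 37, the ceiling is binding.
At P = 32: Qd = 279 - 7·32 = 55 and Qs = 32 - 17 = 15.
Shortage = Qd - Qs = 55 - 15 = 40.

40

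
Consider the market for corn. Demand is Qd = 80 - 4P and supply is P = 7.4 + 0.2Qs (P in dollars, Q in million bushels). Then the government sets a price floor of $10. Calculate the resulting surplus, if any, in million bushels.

0

Rearranging supply gives Qs = 5P - 37. Without the control the market clears where 80 - 4P = 5P - 37, i.e. P* = 13 and Q* = 28.
Since 10 is below P* = 13, the floor does not bind and the free-market outcome prevails.
Since the control does not bind, there is no surplus.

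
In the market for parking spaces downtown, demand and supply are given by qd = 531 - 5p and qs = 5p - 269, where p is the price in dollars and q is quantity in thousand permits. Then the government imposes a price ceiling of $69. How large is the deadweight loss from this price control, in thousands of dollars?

605

In a free market, 531 - 5p = 5p - 269 gives the equilibrium p* = 80, q* = 131.
Since 69 < 80, the ceiling is binding.
At p = 69: qd = 531 - 5·69 = 186 and qs = 5·69 - 269 = 76.
Quantity traded falls to 76. At q = 76 the demand price is (531 - 76)/5 = 91 and the supply price is (269 + 76)/5 = 69.
Deadweight loss = ½ · (91 - 69) · (131 - 76) = ½ · 22 · 55 = 605.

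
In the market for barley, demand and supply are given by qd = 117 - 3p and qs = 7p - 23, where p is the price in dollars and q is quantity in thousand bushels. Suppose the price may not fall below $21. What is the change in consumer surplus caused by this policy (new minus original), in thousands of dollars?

Without the control the market clears where 117 - 3p = 7p - 23, i.e. p* = 14 and q* = 75.
Because the floor (21) lies above the market-clearing price, it is binding.
At p = 21: qd = 117 - 3·21 = 54 and qs = 7·21 - 23 = 124.
Consumer surplus without the control is ½ · (39 - 14) · 75 = 937.5.
With the floor, consumers buy 54 units at 21, so CS = ½ · (39 - 21) · 54 = 486.
Change in consumer surplus = 486 - 937.5 = -451.5.

-451.5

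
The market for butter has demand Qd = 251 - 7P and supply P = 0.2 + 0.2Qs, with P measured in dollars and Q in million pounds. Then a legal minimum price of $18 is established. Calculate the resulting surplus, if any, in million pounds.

Rearranging supply gives Qs = 5P - 1. Setting quantity demanded equal to quantity supplied, 251 - 7P = 5P - 1, gives P* = 21 and Q* = 104.
Since 18 is below P* = 21, the floor does not bind and the free-market outcome prevails.
Since the control does not bind, there is no surplus.

0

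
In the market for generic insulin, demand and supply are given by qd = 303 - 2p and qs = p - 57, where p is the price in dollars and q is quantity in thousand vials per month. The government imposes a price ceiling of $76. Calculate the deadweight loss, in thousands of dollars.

1452

Setting quantity demanded equal to quantity supplied, 303 - 2p = p - 57, gives p* = 120 and q* = 63.
Because the ceiling (76) lies below the market-clearing price, it is binding.
At p = 76: qd = 303 - 2·76 = 151 and qs = 76 - 57 = 19.
Quantity traded falls to 19. At q = 19 the demand price is (303 - 19)/2 = 142 and the supply price is 57 + 19 = 76.
Deadweight loss = ½ · (142 - 76) · (63 - 19) = ½ · 66 · 44 = 1452.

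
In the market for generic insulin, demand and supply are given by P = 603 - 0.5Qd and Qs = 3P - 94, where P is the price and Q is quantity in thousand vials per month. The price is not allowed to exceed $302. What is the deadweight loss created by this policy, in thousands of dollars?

0

Rearranging demand gives Qd = 1206 - 2P. Equilibrium: 1206 - 2P = 3P - 94, so 1300 = 5P and P* = 260, Q* = 686.
Since 302 is above P* = 260, the ceiling does not bind and the free-market outcome prevails.
Since the control does not bind, no trades are prevented and deadweight loss is zero.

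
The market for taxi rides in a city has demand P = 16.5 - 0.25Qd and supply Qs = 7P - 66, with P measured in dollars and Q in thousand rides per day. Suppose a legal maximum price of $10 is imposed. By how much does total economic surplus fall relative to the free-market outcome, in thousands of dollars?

Rearranging demand gives Qd = 66 - 4P. In a free market, 66 - 4P = 7P - 66 gives the equilibrium P* = 12, Q* = 18.
The ceiling of 10 is below the equilibrium price 12, so it binds.
At P = 10: Qd = 66 - 4·10 = 26 and Qs = 7·10 - 66 = 4.
Quantity traded falls to 4. At Q = 4 the demand price is (66 - 4)/4 = 15.5 and the supply price is (66 + 4)/7 = 10.
Deadweight loss = ½ · (15.5 - 10) · (18 - 4) = ½ · 5.5 · 14 = 38.5.

38.5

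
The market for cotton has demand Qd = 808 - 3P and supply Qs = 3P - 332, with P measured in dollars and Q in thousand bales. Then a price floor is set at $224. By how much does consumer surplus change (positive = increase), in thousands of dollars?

Setting quantity demanded equal to quantity supplied, 808 - 3P = 3P - 332, gives P* = 190 and Q* = 238.
Because the floor (224) lies above the market-clearing price, it is binding.
At P = 224: Qd = 808 - 3·224 = 136 and Qs = 3·224 - 332 = 340.
Consumer surplus without the control is ½ · (808/3 - 190) · 238 = 28322/3.
With the floor, consumers buy 136 units at 224, so CS = ½ · (808/3 - 224) · 136 = 9248/3.
Change in consumer surplus = 9248/3 - 28322/3 = -6358.

-6358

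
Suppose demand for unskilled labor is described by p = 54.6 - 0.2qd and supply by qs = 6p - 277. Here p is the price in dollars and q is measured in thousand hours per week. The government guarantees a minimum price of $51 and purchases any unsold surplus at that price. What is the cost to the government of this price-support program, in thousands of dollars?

561

Rearranging demand gives qd = 273 - 5p. Without the control the market clears where 273 - 5p = 6p - 277, i.e. p* = 50 and q* = 23.
Because the floor (51) lies above the market-clearing price, it is binding.
At p = 51: qd = 273 - 5·51 = 18 and qs = 6·51 - 277 = 29.
Surplus = qs - qd = 11.
Government expenditure = surplus × support price = 11 × 51 = 561.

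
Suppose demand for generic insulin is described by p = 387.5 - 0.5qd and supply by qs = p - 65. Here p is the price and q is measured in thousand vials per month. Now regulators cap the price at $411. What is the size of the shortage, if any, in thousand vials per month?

Rearranging demand gives qd = 775 - 2p. Setting quantity demanded equal to quantity supplied, 775 - 2p = p - 65, gives p* = 280 and q* = 215.
The ceiling of 411 is above the equilibrium price 280, so it is not binding; the market clears at p* = 280, q* = 215.
Since the control does not bind, there is no shortage.

0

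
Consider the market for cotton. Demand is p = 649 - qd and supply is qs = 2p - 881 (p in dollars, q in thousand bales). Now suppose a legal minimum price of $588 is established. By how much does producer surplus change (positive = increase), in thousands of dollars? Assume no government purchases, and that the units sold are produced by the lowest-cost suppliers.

Rearranging demand gives qd = 649 - p. In a free market, 649 - p = 2p - 881 gives the equilibrium p* = 510, q* = 139.
Since 588 > 510, the floor is binding.
At p = 588: qd = 649 - 588 = 61 and qs = 2·588 - 881 = 295.
Producer surplus without the control is ½ · (510 - 440.5) · 139 = 4830.25.
With the floor, 61 units are sold at 588. The supply price at q = 61 is 471, so PS = ½ · [(588 - 440.5) + (588 - 471)] · 61 = 8067.25.
Change in producer surplus = 8067.25 - 4830.25 = 3237.

3237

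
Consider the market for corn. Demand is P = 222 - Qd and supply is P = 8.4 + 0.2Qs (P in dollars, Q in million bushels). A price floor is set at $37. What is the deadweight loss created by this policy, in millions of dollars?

Rearranging demand gives Qd = 222 - P; rearranging supply gives Qs = 5P - 42. Setting quantity demanded equal to quantity supplied, 222 - P = 5P - 42, gives P* = 44 and Q* = 178.
Since 37 is below P* = 44, the floor does not bind and the free-market outcome prevails.
Since the control does not bind, no trades are prevented and deadweight loss is zero.

0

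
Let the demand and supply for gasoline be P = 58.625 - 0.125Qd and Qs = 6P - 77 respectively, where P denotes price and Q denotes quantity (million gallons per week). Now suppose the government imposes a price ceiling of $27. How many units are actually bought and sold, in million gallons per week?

Rearranging demand gives Qd = 469 - 8P. Equilibrium: 469 - 8P = 6P - 77, so 546 = 14P and P* = 39, Q* = 157.
Because the ceiling (27) lies below the market-clearing price, it is binding.
At P = 27: Qd = 469 - 8·27 = 253 and Qs = 6·27 - 77 = 85.
The quantity actually transacted is the short side, supply: 85.

85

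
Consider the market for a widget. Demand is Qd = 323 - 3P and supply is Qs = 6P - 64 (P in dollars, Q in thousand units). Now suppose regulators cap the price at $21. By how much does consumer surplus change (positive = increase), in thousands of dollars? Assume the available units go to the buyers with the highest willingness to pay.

Setting quantity demanded equal to quantity supplied, 323 - 3P = 6P - 64, gives P* = 43 and Q* = 194.
Since 21 < 43, the ceiling is binding.
At P = 21: Qd = 323 - 3·21 = 260 and Qs = 6·21 - 64 = 62.
Consumer surplus without the control is ½ · (323/3 - 43) · 194 = 18818/3.
With the ceiling, 62 units are sold at 21 (assume they go to the highest-value buyers). The demand price at Q = 62 is 87, so CS = ½ · [(323/3 - 21) + (87 - 21)] · 62 = 14198/3.
Change in consumer surplus = 14198/3 - 18818/3 = -1540.

-1540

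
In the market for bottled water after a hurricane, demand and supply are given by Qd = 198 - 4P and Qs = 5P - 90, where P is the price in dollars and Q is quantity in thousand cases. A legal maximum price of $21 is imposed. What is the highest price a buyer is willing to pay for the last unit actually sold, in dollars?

In a free market, 198 - 4P = 5P - 90 gives the equilibrium P* = 32, Q* = 70.
The ceiling of 21 is below the equilibrium price 32, so it binds.
At P = 21: Qd = 198 - 4·21 = 114 and Qs = 5·21 - 90 = 15.
Only 15 units reach the market. On the demand curve, the marginal buyer's willingness to pay at Q = 15 is (198 - 15)/4 = 45.75.

45.75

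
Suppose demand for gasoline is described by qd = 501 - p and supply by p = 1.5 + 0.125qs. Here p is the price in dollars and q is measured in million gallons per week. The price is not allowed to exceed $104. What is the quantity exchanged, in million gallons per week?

444

Rearranging supply gives qs = 8p - 12. Setting quantity demanded equal to quantity supplied, 501 - p = 8p - 12, gives p* = 57 and q* = 444.
The ceiling of 104 is above the equilibrium price 57, so it is not binding; the market clears at p* = 57, q* = 444.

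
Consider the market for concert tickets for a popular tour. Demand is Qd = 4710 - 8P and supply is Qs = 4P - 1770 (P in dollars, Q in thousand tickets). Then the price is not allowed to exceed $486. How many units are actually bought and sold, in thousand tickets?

174

Equilibrium: 4710 - 8P = 4P - 1770, so 6480 = 12P and P* = 540, Q* = 390.
Because the ceiling (486) lies below the market-clearing price, it is binding.
At P = 486: Qd = 4710 - 8·486 = 822 and Qs = 4·486 - 1770 = 174.
The quantity actually transacted is the short side, supply: 174.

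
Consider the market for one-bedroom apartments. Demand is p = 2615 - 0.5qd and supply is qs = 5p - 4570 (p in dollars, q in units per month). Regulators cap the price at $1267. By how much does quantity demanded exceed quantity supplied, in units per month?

931

Rearranging demand gives qd = 5230 - 2p. Equilibrium: 5230 - 2p = 5p - 4570, so 9800 = 7p and p* = 1400, q* = 2430.
Since 1267 < 1400, the ceiling is binding.
At p = 1267: qd = 5230 - 2·1267 = 2696 and qs = 5·1267 - 4570 = 1765.
Shortage = qd - qs = 2696 - 1765 = 931.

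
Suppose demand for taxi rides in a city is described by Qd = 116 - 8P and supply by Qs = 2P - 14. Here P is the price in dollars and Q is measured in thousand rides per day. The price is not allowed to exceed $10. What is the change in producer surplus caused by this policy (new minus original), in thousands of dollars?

-27

Equilibrium: 116 - 8P = 2P - 14, so 130 = 10P and P* = 13, Q* = 12.
The ceiling of 10 is below the equilibrium price 13, so it binds.
At P = 10: Qd = 116 - 8·10 = 36 and Qs = 2·10 - 14 = 6.
Producer surplus without the control is ½ · (13 - 7) · 12 = 36.
With the ceiling, producers sell 6 units at 10, so PS = ½ · (10 - 7) · 6 = 9.
Change in producer surplus = 9 - 36 = -27.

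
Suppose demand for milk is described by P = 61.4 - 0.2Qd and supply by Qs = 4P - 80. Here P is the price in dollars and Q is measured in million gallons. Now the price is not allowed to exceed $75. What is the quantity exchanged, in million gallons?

92

Rearranging demand gives Qd = 307 - 5P. Equilibrium: 307 - 5P = 4P - 80, so 387 = 9P and P* = 43, Q* = 92.
The ceiling of 75 is above the equilibrium price 43, so it is not binding; the market clears at P* = 43, Q* = 92.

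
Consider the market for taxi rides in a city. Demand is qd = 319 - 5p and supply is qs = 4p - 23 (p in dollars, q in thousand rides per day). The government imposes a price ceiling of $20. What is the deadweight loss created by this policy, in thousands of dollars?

1166.4

Equilibrium: 319 - 5p = 4p - 23, so 342 = 9p and p* = 38, q* = 129.
Because the ceiling (20) lies below the market-clearing price, it is binding.
At p = 20: qd = 319 - 5·20 = 219 and qs = 4·20 - 23 = 57.
Quantity traded falls to 57. At q = 57 the demand price is (319 - 57)/5 = 52.4 and the supply price is (23 + 57)/4 = 20.
Deadweight loss = ½ · (52.4 - 20) · (129 - 57) = ½ · 32.4 · 72 = 1166.4.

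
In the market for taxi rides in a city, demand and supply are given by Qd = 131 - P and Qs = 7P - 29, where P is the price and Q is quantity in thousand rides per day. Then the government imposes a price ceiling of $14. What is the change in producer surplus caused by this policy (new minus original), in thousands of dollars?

-540

Without the control the market clears where 131 - P = 7P - 29, i.e. P* = 20 and Q* = 111.
Because the ceiling (14) lies below the market-clearing price, it is binding.
At P = 14: Qd = 131 - 14 = 117 and Qs = 7·14 - 29 = 69.
Producer surplus without the control is ½ · (20 - 29/7) · 111 = 12321/14.
With the ceiling, producers sell 69 units at 14, so PS = ½ · (14 - 29/7) · 69 = 4761/14.
Change in producer surplus = 4761/14 - 12321/14 = -540.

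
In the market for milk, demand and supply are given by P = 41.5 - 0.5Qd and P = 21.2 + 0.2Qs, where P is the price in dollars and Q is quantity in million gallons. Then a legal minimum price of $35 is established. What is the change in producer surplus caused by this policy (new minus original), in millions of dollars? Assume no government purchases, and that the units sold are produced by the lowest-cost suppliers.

Rearranging demand gives Qd = 83 - 2P; rearranging supply gives Qs = 5P - 106. Without the control the market clears where 83 - 2P = 5P - 106, i.e. P* = 27 and Q* = 29.
The floor of 35 is above the equilibrium price 27, so it binds.
At P = 35: Qd = 83 - 2·35 = 13 and Qs = 5·35 - 106 = 69.
Producer surplus without the control is ½ · (27 - 21.2) · 29 = 84.1.
With the floor, 13 units are sold at 35. The supply price at Q = 13 is 23.8, so PS = ½ · [(35 - 21.2) + (35 - 23.8)] · 13 = 162.5.
Change in producer surplus = 162.5 - 84.1 = 78.4.

78.4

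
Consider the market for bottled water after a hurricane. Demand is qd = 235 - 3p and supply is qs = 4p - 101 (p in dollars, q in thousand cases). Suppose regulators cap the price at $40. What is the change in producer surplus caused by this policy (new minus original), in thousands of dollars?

Without the control the market clears where 235 - 3p = 4p - 101, i.e. p* = 48 and q* = 91.
The ceiling of 40 is below the equilibrium price 48, so it binds.
At p = 40: qd = 235 - 3·40 = 115 and qs = 4·40 - 101 = 59.
Producer surplus without the control is ½ · (48 - 25.25) · 91 = 1035.125.
With the ceiling, producers sell 59 units at 40, so PS = ½ · (40 - 25.25) · 59 = 435.125.
Change in producer surplus = 435.125 - 1035.125 = -600.

-600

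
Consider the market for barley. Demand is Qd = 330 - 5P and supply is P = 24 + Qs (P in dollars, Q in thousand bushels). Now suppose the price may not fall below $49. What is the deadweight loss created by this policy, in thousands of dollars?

Rearranging supply gives Qs = P - 24. In a free market, 330 - 5P = P - 24 gives the equilibrium P* = 59, Q* = 35.
The floor of 49 is below the equilibrium price 59, so it is not binding; the market clears at P* = 59, Q* = 35.
Since the control does not bind, no trades are prevented and deadweight loss is zero.

0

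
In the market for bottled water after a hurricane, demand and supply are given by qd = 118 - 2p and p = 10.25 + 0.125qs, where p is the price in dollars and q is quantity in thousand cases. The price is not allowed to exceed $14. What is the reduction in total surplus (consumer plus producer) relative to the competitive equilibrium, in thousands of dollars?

Rearranging supply gives qs = 8p - 82. Without the control the market clears where 118 - 2p = 8p - 82, i.e. p* = 20 and q* = 78.
Because the ceiling (14) lies below the market-clearing price, it is binding.
At p = 14: qd = 118 - 2·14 = 90 and qs = 8·14 - 82 = 30.
Quantity traded falls to 30. At q = 30 the demand price is (118 - 30)/2 = 44 and the supply price is (82 + 30)/8 = 14.
Deadweight loss = ½ · (44 - 14) · (78 - 30) = ½ · 30 · 48 = 720.

720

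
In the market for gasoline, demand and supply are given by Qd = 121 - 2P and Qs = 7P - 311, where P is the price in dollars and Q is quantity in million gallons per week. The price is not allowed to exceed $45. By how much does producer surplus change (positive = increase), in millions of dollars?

Without the control the market clears where 121 - 2P = 7P - 311, i.e. P* = 48 and Q* = 25.
Because the ceiling (45) lies below the market-clearing price, it is binding.
At P = 45: Qd = 121 - 2·45 = 31 and Qs = 7·45 - 311 = 4.
Producer surplus without the control is ½ · (48 - 311/7) · 25 = 625/14.
With the ceiling, producers sell 4 units at 45, so PS = ½ · (45 - 311/7) · 4 = 8/7.
Change in producer surplus = 8/7 - 625/14 = -43.5.

-43.5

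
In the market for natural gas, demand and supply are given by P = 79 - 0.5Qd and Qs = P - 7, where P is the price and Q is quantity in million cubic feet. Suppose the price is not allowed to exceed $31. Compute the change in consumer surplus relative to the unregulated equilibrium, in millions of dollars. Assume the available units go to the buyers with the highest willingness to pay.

432

Rearranging demand gives Qd = 158 - 2P. Setting quantity demanded equal to quantity supplied, 158 - 2P = P - 7, gives P* = 55 and Q* = 48.
Since 31 < 55, the ceiling is binding.
At P = 31: Qd = 158 - 2·31 = 96 and Qs = 31 - 7 = 24.
Consumer surplus without the control is ½ · (79 - 55) · 48 = 576.
With the ceiling, 24 units are sold at 31 (assume they go to the highest-value buyers). The demand price at Q = 24 is 67, so CS = ½ · [(79 - 31) + (67 - 31)] · 24 = 1008.
Change in consumer surplus = 1008 - 576 = 432.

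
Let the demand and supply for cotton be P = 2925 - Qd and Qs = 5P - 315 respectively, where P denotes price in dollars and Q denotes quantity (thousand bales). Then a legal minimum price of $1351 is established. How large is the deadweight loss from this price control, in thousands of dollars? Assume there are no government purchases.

Rearranging demand gives Qd = 2925 - P. Without the control the market clears where 2925 - P = 5P - 315, i.e. P* = 540 and Q* = 2385.
The floor of 1351 is above the equilibrium price 540, so it binds.
At P = 1351: Qd = 2925 - 1351 = 1574 and Qs = 5·1351 - 315 = 6440.
Quantity traded falls to 1574. At Q = 1574 the demand price is 2925 - 1574 = 1351 and the supply price is (315 + 1574)/5 = 377.8.
Deadweight loss = ½ · (1351 - 377.8) · (2385 - 1574) = ½ · 973.2 · 811 = 394632.6.

394632.6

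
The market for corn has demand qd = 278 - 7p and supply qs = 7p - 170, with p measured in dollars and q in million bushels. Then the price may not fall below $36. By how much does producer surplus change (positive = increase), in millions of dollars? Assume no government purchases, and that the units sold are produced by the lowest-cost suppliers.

48

Without the control the market clears where 278 - 7p = 7p - 170, i.e. p* = 32 and q* = 54.
The floor of 36 is above the equilibrium price 32, so it binds.
At p = 36: qd = 278 - 7·36 = 26 and qs = 7·36 - 170 = 82.
Producer surplus without the control is ½ · (32 - 170/7) · 54 = 1458/7.
With the floor, 26 units are sold at 36. The supply price at q = 26 is 28, so PS = ½ · [(36 - 170/7) + (36 - 28)] · 26 = 1794/7.
Change in producer surplus = 1794/7 - 1458/7 = 48.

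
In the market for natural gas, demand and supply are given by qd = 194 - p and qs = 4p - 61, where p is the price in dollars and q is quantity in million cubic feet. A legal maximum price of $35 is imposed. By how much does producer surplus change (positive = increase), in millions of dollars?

In a free market, 194 - p = 4p - 61 gives the equilibrium p* = 51, q* = 143.
Because the ceiling (35) lies below the market-clearing price, it is binding.
At p = 35: qd = 194 - 35 = 159 and qs = 4·35 - 61 = 79.
Producer surplus without the control is ½ · (51 - 15.25) · 143 = 2556.125.
With the ceiling, producers sell 79 units at 35, so PS = ½ · (35 - 15.25) · 79 = 780.125.
Change in producer surplus = 780.125 - 2556.125 = -1776.

-1776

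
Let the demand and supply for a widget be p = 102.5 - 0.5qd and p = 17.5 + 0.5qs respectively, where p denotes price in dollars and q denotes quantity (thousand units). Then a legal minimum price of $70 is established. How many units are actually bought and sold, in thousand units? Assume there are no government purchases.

65

Rearranging demand gives qd = 205 - 2p; rearranging supply gives qs = 2p - 35. Without the control the market clears where 205 - 2p = 2p - 35, i.e. p* = 60 and q* = 85.
The floor of 70 is above the equilibrium price 60, so it binds.
At p = 70: qd = 205 - 2·70 = 65 and qs = 2·70 - 35 = 105.
The quantity actually transacted is the short side, demand: 65.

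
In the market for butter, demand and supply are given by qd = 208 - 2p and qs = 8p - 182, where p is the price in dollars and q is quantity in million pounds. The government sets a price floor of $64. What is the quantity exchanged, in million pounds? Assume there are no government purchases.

80

Equilibrium: 208 - 2p = 8p - 182, so 390 = 10p and p* = 39, q* = 130.
Since 64 > 39, the floor is binding.
At p = 64: qd = 208 - 2·64 = 80 and qs = 8·64 - 182 = 330.
The quantity actually transacted is the short side, demand: 80.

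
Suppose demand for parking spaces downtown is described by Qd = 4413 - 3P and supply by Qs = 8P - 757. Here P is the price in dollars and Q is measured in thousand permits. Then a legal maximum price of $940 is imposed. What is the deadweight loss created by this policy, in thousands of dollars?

Setting quantity demanded equal to quantity supplied, 4413 - 3P = 8P - 757, gives P* = 470 and Q* = 3003.
The ceiling of 940 is above the equilibrium price 470, so it is not binding; the market clears at P* = 470, Q* = 3003.
Since the control does not bind, no trades are prevented and deadweight loss is zero.

0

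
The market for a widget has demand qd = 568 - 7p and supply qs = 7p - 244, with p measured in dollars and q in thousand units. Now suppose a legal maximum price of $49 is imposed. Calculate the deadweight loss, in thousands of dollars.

567

Without the control the market clears where 568 - 7p = 7p - 244, i.e. p* = 58 and q* = 162.
Because the ceiling (49) lies below the market-clearing price, it is binding.
At p = 49: qd = 568 - 7·49 = 225 and qs = 7·49 - 244 = 99.
Quantity traded falls to 99. At q = 99 the demand price is (568 - 99)/7 = 67 and the supply price is (244 + 99)/7 = 49.
Deadweight loss = ½ · (67 - 49) · (162 - 99) = ½ · 18 · 63 = 567.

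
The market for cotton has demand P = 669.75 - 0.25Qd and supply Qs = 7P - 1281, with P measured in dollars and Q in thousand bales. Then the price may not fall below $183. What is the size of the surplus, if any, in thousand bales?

Rearranging demand gives Qd = 2679 - 4P. Equilibrium: 2679 - 4P = 7P - 1281, so 3960 = 11P and P* = 360, Q* = 1239.
The floor of 183 is below the equilibrium price 360, so it is not binding; the market clears at P* = 360, Q* = 1239.
Since the control does not bind, there is no surplus.

0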